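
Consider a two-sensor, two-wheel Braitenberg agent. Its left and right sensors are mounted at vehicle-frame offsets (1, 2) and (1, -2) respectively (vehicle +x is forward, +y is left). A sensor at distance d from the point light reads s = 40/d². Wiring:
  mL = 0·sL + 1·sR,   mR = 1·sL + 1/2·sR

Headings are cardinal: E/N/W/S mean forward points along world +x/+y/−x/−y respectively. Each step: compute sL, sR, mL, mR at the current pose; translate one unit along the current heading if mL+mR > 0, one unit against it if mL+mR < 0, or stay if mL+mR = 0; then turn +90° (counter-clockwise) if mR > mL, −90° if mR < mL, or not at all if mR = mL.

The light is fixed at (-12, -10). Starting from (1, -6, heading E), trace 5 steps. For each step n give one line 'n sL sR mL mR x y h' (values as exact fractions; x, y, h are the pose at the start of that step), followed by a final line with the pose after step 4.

n=0: pose=(1,-6,E); sL=5/29, sR=1/5; mL=1/5, mR=79/290; mL+mR=137/290 → advance +1; mR−mL=21/290 → turn +1·90°
n=1: pose=(2,-6,N); sL=40/169, sR=40/281; mL=40/281, mR=14620/47489; mL+mR=21380/47489 → advance +1; mR−mL=7860/47489 → turn +1·90°
n=2: pose=(2,-5,W); sL=20/89, sR=20/109; mL=20/109, mR=3070/9701; mL+mR=4850/9701 → advance +1; mR−mL=1290/9701 → turn +1·90°
n=3: pose=(1,-5,S); sL=40/241, sR=40/137; mL=40/137, mR=10300/33017; mL+mR=19940/33017 → advance +1; mR−mL=660/33017 → turn +1·90°
n=4: pose=(1,-6,E); sL=5/29, sR=1/5; mL=1/5, mR=79/290; mL+mR=137/290 → advance +1; mR−mL=21/290 → turn +1·90°

0 5/29 1/5 1/5 79/290 1 -6 E
1 40/169 40/281 40/281 14620/47489 2 -6 N
2 20/89 20/109 20/109 3070/9701 2 -5 W
3 40/241 40/137 40/137 10300/33017 1 -5 S
4 5/29 1/5 1/5 79/290 1 -6 E
final 2 -6 N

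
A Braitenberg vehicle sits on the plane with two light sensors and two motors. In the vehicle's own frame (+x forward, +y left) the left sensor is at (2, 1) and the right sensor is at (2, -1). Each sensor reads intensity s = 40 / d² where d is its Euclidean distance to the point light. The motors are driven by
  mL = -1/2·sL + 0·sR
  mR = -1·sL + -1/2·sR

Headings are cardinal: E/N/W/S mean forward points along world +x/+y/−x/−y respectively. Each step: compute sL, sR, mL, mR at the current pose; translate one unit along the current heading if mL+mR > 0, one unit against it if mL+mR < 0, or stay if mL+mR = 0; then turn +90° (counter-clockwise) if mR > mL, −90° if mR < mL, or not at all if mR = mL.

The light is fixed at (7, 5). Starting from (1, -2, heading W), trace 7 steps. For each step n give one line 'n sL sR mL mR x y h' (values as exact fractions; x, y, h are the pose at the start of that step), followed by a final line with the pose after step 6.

n=0: pose=(1,-2,W); sL=5/16, sR=2/5; mL=-5/32, mR=-41/80; mL+mR=-107/160 → advance -1; mR−mL=-57/160 → turn -1·90°
n=1: pose=(2,-2,N); sL=40/61, sR=40/41; mL=-20/61, mR=-2860/2501; mL+mR=-3680/2501 → advance -1; mR−mL=-2040/2501 → turn -1·90°
n=2: pose=(2,-3,E); sL=20/29, sR=4/9; mL=-10/29, mR=-238/261; mL+mR=-328/261 → advance -1; mR−mL=-148/261 → turn -1·90°
n=3: pose=(1,-3,S); sL=8/25, sR=40/149; mL=-4/25, mR=-1692/3725; mL+mR=-2288/3725 → advance -1; mR−mL=-1096/3725 → turn -1·90°
n=4: pose=(1,-2,W); sL=5/16, sR=2/5; mL=-5/32, mR=-41/80; mL+mR=-107/160 → advance -1; mR−mL=-57/160 → turn -1·90°
n=5: pose=(2,-2,N); sL=40/61, sR=40/41; mL=-20/61, mR=-2860/2501; mL+mR=-3680/2501 → advance -1; mR−mL=-2040/2501 → turn -1·90°
n=6: pose=(2,-3,E); sL=20/29, sR=4/9; mL=-10/29, mR=-238/261; mL+mR=-328/261 → advance -1; mR−mL=-148/261 → turn -1·90°

0 5/16 2/5 -5/32 -41/80 1 -2 W
1 40/61 40/41 -20/61 -2860/2501 2 -2 N
2 20/29 4/9 -10/29 -238/261 2 -3 E
3 8/25 40/149 -4/25 -1692/3725 1 -3 S
4 5/16 2/5 -5/32 -41/80 1 -2 W
5 40/61 40/41 -20/61 -2860/2501 2 -2 N
6 20/29 4/9 -10/29 -238/261 2 -3 E
final 1 -3 S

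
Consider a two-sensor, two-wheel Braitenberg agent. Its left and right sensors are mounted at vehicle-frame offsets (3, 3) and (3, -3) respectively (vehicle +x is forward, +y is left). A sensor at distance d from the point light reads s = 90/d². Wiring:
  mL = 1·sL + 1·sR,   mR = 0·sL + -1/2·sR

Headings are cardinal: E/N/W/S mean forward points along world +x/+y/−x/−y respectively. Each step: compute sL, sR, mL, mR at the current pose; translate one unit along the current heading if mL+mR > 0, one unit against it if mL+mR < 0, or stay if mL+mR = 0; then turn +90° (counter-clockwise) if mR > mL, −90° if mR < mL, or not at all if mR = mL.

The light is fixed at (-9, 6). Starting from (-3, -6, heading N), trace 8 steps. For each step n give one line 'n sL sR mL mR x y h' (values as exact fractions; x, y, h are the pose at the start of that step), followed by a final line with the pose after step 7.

n=0: pose=(-3,-6,N); sL=1, sR=5/9; mL=14/9, mR=-5/18; mL+mR=23/18 → advance +1; mR−mL=-11/6 → turn -1·90°
n=1: pose=(-3,-5,E); sL=18/29, sR=90/277; mL=7596/8033, mR=-45/277; mL+mR=6291/8033 → advance +1; mR−mL=-8901/8033 → turn -1·90°
n=2: pose=(-2,-5,S); sL=45/148, sR=45/106; mL=5715/7844, mR=-45/212; mL+mR=2025/3922 → advance +1; mR−mL=-1845/1961 → turn -1·90°
n=3: pose=(-2,-6,W); sL=90/241, sR=90/97; mL=30420/23377, mR=-45/97; mL+mR=19575/23377 → advance +1; mR−mL=-41265/23377 → turn -1·90°
n=4: pose=(-3,-6,N); sL=1, sR=5/9; mL=14/9, mR=-5/18; mL+mR=23/18 → advance +1; mR−mL=-11/6 → turn -1·90°
n=5: pose=(-3,-5,E); sL=18/29, sR=90/277; mL=7596/8033, mR=-45/277; mL+mR=6291/8033 → advance +1; mR−mL=-8901/8033 → turn -1·90°
n=6: pose=(-2,-5,S); sL=45/148, sR=45/106; mL=5715/7844, mR=-45/212; mL+mR=2025/3922 → advance +1; mR−mL=-1845/1961 → turn -1·90°
n=7: pose=(-2,-6,W); sL=90/241, sR=90/97; mL=30420/23377, mR=-45/97; mL+mR=19575/23377 → advance +1; mR−mL=-41265/23377 → turn -1·90°

0 1 5/9 14/9 -5/18 -3 -6 N
1 18/29 90/277 7596/8033 -45/277 -3 -5 E
2 45/148 45/106 5715/7844 -45/212 -2 -5 S
3 90/241 90/97 30420/23377 -45/97 -2 -6 W
4 1 5/9 14/9 -5/18 -3 -6 N
5 18/29 90/277 7596/8033 -45/277 -3 -5 E
6 45/148 45/106 5715/7844 -45/212 -2 -5 S
7 90/241 90/97 30420/23377 -45/97 -2 -6 W
final -3 -6 N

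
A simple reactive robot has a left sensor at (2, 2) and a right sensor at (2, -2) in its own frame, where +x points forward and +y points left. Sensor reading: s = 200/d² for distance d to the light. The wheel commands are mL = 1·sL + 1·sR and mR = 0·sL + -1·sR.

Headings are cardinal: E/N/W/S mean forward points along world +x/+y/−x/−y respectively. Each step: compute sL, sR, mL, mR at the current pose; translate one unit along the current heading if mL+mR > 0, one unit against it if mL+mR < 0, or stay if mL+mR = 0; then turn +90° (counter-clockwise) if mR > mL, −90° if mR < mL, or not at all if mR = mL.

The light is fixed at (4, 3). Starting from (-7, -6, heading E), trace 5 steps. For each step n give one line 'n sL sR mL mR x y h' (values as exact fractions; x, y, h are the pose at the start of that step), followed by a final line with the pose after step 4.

n=0: pose=(-7,-6,E); sL=20/13, sR=100/101; mL=3320/1313, mR=-100/101; mL+mR=20/13 → advance +1; mR−mL=-4620/1313 → turn -1·90°
n=1: pose=(-6,-6,S); sL=40/37, sR=40/53; mL=3600/1961, mR=-40/53; mL+mR=40/37 → advance +1; mR−mL=-5080/1961 → turn -1·90°
n=2: pose=(-6,-7,W); sL=25/36, sR=25/26; mL=775/468, mR=-25/26; mL+mR=25/36 → advance +1; mR−mL=-1225/468 → turn -1·90°
n=3: pose=(-7,-7,N); sL=200/233, sR=40/29; mL=15120/6757, mR=-40/29; mL+mR=200/233 → advance +1; mR−mL=-24440/6757 → turn -1·90°
n=4: pose=(-7,-6,E); sL=20/13, sR=100/101; mL=3320/1313, mR=-100/101; mL+mR=20/13 → advance +1; mR−mL=-4620/1313 → turn -1·90°

0 20/13 100/101 3320/1313 -100/101 -7 -6 E
1 40/37 40/53 3600/1961 -40/53 -6 -6 S
2 25/36 25/26 775/468 -25/26 -6 -7 W
3 200/233 40/29 15120/6757 -40/29 -7 -7 N
4 20/13 100/101 3320/1313 -100/101 -7 -6 E
final -6 -6 S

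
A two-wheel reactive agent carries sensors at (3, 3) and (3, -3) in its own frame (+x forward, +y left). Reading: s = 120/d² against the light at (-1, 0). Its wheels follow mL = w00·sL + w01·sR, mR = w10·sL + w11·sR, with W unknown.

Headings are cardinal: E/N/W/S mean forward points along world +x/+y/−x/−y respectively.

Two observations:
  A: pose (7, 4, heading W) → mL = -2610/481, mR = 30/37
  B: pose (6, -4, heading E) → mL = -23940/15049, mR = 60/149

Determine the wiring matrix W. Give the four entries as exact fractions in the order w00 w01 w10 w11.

obs A: pose=(7,4,W) → sL=60/13, sR=60/37, mL=-2610/481, mR=30/37
obs B: pose=(6,-4,E) → sL=120/101, sR=120/149, mL=-23940/15049, mR=60/149
sensor matrix S = [[60/13, 60/37], [120/101, 120/149]]; det S = 12960000/7238569
solve [mL_A; mL_B] = S·[w00; w01] and [mR_A; mR_B] = S·[w10; w11]:
  w00 = -1, w01 = -1/2, w10 = 0, w11 = 1/2

-1 -1/2 0 1/2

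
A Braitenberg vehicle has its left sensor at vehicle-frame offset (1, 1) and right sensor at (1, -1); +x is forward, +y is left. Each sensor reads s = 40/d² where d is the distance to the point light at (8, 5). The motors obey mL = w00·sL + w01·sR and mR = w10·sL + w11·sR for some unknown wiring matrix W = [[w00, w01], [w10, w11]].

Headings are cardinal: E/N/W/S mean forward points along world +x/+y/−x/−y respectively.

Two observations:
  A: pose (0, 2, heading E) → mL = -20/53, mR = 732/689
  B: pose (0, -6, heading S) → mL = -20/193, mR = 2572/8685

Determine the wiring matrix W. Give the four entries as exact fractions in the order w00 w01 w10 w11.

-1/2 0 1 1/2

obs A: pose=(0,2,E) → sL=40/53, sR=8/13, mL=-20/53, mR=732/689
obs B: pose=(0,-6,S) → sL=40/193, sR=8/45, mL=-20/193, mR=2572/8685
sensor matrix S = [[40/53, 8/13], [40/193, 8/45]]; det S = 7936/1196793
solve [mL_A; mL_B] = S·[w00; w01] and [mR_A; mR_B] = S·[w10; w11]:
  w00 = -1/2, w01 = 0, w10 = 1, w11 = 1/2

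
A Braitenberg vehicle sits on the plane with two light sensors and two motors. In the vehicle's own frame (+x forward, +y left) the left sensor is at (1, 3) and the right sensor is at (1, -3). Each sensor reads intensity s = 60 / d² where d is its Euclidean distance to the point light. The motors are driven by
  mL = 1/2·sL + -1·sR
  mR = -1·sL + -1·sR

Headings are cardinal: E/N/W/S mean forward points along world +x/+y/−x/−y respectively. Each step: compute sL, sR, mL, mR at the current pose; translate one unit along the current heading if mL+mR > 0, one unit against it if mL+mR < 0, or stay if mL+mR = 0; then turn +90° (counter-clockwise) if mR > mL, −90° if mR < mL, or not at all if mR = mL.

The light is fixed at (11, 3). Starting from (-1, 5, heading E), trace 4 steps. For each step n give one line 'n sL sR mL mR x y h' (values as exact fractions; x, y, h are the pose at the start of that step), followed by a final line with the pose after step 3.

n=0: pose=(-1,5,E); sL=30/73, sR=30/61; mL=-1275/4453, mR=-4020/4453; mL+mR=-5295/4453 → advance -1; mR−mL=-45/73 → turn -1·90°
n=1: pose=(-2,5,S); sL=60/101, sR=60/257; mL=1650/25957, mR=-21480/25957; mL+mR=-19830/25957 → advance -1; mR−mL=-90/101 → turn -1·90°
n=2: pose=(-2,6,W); sL=15/49, sR=15/58; mL=-150/1421, mR=-1605/2842; mL+mR=-1905/2842 → advance -1; mR−mL=-45/98 → turn -1·90°
n=3: pose=(-1,6,N); sL=60/241, sR=60/97; mL=-11550/23377, mR=-20280/23377; mL+mR=-31830/23377 → advance -1; mR−mL=-90/241 → turn -1·90°

0 30/73 30/61 -1275/4453 -4020/4453 -1 5 E
1 60/101 60/257 1650/25957 -21480/25957 -2 5 S
2 15/49 15/58 -150/1421 -1605/2842 -2 6 W
3 60/241 60/97 -11550/23377 -20280/23377 -1 6 N
final -1 5 E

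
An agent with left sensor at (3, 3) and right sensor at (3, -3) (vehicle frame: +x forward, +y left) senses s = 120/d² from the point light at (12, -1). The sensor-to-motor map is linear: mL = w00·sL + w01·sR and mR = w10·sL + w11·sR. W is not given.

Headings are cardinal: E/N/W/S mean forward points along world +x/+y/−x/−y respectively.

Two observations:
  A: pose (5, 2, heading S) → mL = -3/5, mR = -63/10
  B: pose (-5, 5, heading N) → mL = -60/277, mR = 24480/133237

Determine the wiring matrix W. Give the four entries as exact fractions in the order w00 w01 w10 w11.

0 -1/2 -1 1

obs A: pose=(5,2,S) → sL=15/2, sR=6/5, mL=-3/5, mR=-63/10
obs B: pose=(-5,5,N) → sL=120/481, sR=120/277, mL=-60/277, mR=24480/133237
sensor matrix S = [[15/2, 6/5], [120/481, 120/277]]; det S = 393012/133237
solve [mL_A; mL_B] = S·[w00; w01] and [mR_A; mR_B] = S·[w10; w11]:
  w00 = 0, w01 = -1/2, w10 = -1, w11 = 1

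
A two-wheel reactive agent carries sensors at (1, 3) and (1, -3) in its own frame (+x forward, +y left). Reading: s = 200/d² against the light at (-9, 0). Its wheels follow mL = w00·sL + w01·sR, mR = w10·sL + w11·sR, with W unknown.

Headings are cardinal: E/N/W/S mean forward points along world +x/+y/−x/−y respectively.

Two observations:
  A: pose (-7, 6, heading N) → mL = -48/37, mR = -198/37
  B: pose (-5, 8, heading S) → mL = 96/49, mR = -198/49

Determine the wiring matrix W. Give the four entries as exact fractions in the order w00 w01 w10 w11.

-1 1 -1 -1/2

obs A: pose=(-7,6,N) → sL=4, sR=100/37, mL=-48/37, mR=-198/37
obs B: pose=(-5,8,S) → sL=100/49, sR=4, mL=96/49, mR=-198/49
sensor matrix S = [[4, 100/37], [100/49, 4]]; det S = 19008/1813
solve [mL_A; mL_B] = S·[w00; w01] and [mR_A; mR_B] = S·[w10; w11]:
  w00 = -1, w01 = 1, w10 = -1, w11 = -1/2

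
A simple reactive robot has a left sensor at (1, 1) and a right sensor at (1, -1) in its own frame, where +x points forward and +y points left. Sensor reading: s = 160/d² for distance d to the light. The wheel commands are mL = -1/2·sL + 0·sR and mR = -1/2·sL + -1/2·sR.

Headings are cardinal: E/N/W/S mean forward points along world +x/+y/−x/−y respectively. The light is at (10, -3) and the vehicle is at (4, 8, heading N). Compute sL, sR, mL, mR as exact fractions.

left sensor world pos  = (3, 9); dL² = 193
right sensor world pos = (5, 9); dR² = 169
sL = 160/193 = 160/193
sR = 160/169 = 160/169
mL = -1/2·sL + 0·sR = -80/193
mR = -1/2·sL + -1/2·sR = -28960/32617

160/193 160/169 -80/193 -28960/32617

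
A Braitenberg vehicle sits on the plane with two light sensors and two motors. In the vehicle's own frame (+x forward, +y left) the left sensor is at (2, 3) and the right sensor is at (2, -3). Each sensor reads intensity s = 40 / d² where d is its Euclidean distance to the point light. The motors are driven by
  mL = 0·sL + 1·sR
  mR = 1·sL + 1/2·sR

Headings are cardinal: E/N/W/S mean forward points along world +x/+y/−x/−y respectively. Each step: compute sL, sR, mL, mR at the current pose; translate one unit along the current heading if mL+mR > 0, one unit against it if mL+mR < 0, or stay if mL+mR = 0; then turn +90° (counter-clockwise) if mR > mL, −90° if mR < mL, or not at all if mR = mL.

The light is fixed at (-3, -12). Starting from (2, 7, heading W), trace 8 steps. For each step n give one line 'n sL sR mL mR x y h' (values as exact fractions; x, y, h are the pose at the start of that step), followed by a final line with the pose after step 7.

0 8/53 40/493 40/493 5004/26129 2 7 W
1 20/169 4/29 4/29 918/4901 1 7 S
2 40/477 40/261 40/261 740/4611 1 6 E
3 10/101 5/58 5/58 1665/11716 2 6 N
4 8/53 40/493 40/493 5004/26129 2 7 W
5 20/169 4/29 4/29 918/4901 1 7 S
6 40/477 40/261 40/261 740/4611 1 6 E
7 10/101 5/58 5/58 1665/11716 2 6 N
final 2 7 W

n=0: pose=(2,7,W); sL=8/53, sR=40/493; mL=40/493, mR=5004/26129; mL+mR=7124/26129 → advance +1; mR−mL=2884/26129 → turn +1·90°
n=1: pose=(1,7,S); sL=20/169, sR=4/29; mL=4/29, mR=918/4901; mL+mR=1594/4901 → advance +1; mR−mL=242/4901 → turn +1·90°
n=2: pose=(1,6,E); sL=40/477, sR=40/261; mL=40/261, mR=740/4611; mL+mR=4340/13833 → advance +1; mR−mL=100/13833 → turn +1·90°
n=3: pose=(2,6,N); sL=10/101, sR=5/58; mL=5/58, mR=1665/11716; mL+mR=2675/11716 → advance +1; mR−mL=655/11716 → turn +1·90°
n=4: pose=(2,7,W); sL=8/53, sR=40/493; mL=40/493, mR=5004/26129; mL+mR=7124/26129 → advance +1; mR−mL=2884/26129 → turn +1·90°
n=5: pose=(1,7,S); sL=20/169, sR=4/29; mL=4/29, mR=918/4901; mL+mR=1594/4901 → advance +1; mR−mL=242/4901 → turn +1·90°
n=6: pose=(1,6,E); sL=40/477, sR=40/261; mL=40/261, mR=740/4611; mL+mR=4340/13833 → advance +1; mR−mL=100/13833 → turn +1·90°
n=7: pose=(2,6,N); sL=10/101, sR=5/58; mL=5/58, mR=1665/11716; mL+mR=2675/11716 → advance +1; mR−mL=655/11716 → turn +1·90°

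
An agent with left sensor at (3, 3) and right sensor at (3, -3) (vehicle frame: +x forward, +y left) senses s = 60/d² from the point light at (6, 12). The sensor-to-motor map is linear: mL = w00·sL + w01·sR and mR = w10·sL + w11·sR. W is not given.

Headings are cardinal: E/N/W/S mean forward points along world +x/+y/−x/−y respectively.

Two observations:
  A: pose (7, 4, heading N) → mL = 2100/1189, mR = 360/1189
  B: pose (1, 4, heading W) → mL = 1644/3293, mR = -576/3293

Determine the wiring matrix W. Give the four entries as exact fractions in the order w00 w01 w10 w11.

1/2 1/2 1/2 -1/2

obs A: pose=(7,4,N) → sL=60/29, sR=60/41, mL=2100/1189, mR=360/1189
obs B: pose=(1,4,W) → sL=12/37, sR=60/89, mL=1644/3293, mR=-576/3293
sensor matrix S = [[60/29, 60/41], [12/37, 60/89]]; det S = 3602880/3915377
solve [mL_A; mL_B] = S·[w00; w01] and [mR_A; mR_B] = S·[w10; w11]:
  w00 = 1/2, w01 = 1/2, w10 = 1/2, w11 = -1/2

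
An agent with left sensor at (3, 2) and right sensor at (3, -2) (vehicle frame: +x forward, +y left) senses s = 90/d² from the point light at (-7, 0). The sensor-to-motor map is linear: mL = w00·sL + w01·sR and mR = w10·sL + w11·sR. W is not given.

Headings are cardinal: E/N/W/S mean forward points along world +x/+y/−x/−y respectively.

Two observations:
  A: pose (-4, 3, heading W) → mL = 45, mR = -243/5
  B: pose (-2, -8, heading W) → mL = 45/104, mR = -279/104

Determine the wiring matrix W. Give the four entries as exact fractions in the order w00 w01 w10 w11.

1/2 0 -1/2 -1

obs A: pose=(-4,3,W) → sL=90, sR=18/5, mL=45, mR=-243/5
obs B: pose=(-2,-8,W) → sL=45/52, sR=9/4, mL=45/104, mR=-279/104
sensor matrix S = [[90, 18/5], [45/52, 9/4]]; det S = 2592/13
solve [mL_A; mL_B] = S·[w00; w01] and [mR_A; mR_B] = S·[w10; w11]:
  w00 = 1/2, w01 = 0, w10 = -1/2, w11 = -1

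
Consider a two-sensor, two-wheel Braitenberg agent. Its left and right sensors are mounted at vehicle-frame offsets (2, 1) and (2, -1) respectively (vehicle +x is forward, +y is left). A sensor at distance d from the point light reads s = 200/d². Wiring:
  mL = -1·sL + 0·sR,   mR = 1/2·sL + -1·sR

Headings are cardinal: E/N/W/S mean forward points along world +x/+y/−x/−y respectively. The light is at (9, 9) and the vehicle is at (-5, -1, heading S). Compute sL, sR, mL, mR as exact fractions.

left sensor world pos  = (-4, -3); dL² = 313
right sensor world pos = (-6, -3); dR² = 369
sL = 200/313 = 200/313
sR = 200/369 = 200/369
mL = -1·sL + 0·sR = -200/313
mR = 1/2·sL + -1·sR = -25700/115497

200/313 200/369 -200/313 -25700/115497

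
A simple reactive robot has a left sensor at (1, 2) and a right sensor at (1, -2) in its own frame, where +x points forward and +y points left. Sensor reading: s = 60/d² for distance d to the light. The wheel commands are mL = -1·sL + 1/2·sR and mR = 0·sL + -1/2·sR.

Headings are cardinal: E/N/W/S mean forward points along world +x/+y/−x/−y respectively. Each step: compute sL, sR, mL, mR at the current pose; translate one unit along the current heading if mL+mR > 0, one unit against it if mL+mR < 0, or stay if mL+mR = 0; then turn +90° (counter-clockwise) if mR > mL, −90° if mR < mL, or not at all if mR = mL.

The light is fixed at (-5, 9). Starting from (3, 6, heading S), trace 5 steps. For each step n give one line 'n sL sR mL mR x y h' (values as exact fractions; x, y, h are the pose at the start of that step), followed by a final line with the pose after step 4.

n=0: pose=(3,6,S); sL=15/29, sR=15/13; mL=45/754, mR=-15/26; mL+mR=-15/29 → advance -1; mR−mL=-240/377 → turn -1·90°
n=1: pose=(3,7,W); sL=12/13, sR=60/49; mL=-198/637, mR=-30/49; mL+mR=-12/13 → advance -1; mR−mL=-192/637 → turn -1·90°
n=2: pose=(4,7,N); sL=6/5, sR=30/61; mL=-291/305, mR=-15/61; mL+mR=-6/5 → advance -1; mR−mL=216/305 → turn +1·90°
n=3: pose=(4,6,W); sL=60/89, sR=12/13; mL=-246/1157, mR=-6/13; mL+mR=-60/89 → advance -1; mR−mL=-288/1157 → turn -1·90°
n=4: pose=(5,6,N); sL=15/17, sR=15/37; mL=-855/1258, mR=-15/74; mL+mR=-15/17 → advance -1; mR−mL=300/629 → turn +1·90°

0 15/29 15/13 45/754 -15/26 3 6 S
1 12/13 60/49 -198/637 -30/49 3 7 W
2 6/5 30/61 -291/305 -15/61 4 7 N
3 60/89 12/13 -246/1157 -6/13 4 6 W
4 15/17 15/37 -855/1258 -15/74 5 6 N
final 5 5 W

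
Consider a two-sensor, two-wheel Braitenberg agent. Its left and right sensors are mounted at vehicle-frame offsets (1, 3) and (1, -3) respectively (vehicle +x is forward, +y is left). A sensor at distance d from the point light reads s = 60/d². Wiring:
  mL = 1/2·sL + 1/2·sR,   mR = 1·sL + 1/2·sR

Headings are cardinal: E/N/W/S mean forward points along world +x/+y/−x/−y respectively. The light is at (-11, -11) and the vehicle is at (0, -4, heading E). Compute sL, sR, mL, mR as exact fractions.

15/61 3/8 303/976 423/976

left sensor world pos  = (1, -1); dL² = 244
right sensor world pos = (1, -7); dR² = 160
sL = 60/244 = 15/61
sR = 60/160 = 3/8
mL = 1/2·sL + 1/2·sR = 303/976
mR = 1·sL + 1/2·sR = 423/976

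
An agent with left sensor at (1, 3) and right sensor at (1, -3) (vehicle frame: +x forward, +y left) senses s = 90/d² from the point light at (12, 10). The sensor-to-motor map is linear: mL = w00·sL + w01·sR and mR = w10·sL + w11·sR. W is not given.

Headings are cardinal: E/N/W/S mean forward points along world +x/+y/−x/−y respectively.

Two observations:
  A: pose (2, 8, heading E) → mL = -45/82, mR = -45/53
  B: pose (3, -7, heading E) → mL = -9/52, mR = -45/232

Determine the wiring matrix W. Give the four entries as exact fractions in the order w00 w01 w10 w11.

-1/2 0 0 -1

obs A: pose=(2,8,E) → sL=45/41, sR=45/53, mL=-45/82, mR=-45/53
obs B: pose=(3,-7,E) → sL=9/26, sR=45/232, mL=-9/52, mR=-45/232
sensor matrix S = [[45/41, 45/53], [9/26, 45/232]]; det S = -530955/6553768
solve [mL_A; mL_B] = S·[w00; w01] and [mR_A; mR_B] = S·[w10; w11]:
  w00 = -1/2, w01 = 0, w10 = 0, w11 = -1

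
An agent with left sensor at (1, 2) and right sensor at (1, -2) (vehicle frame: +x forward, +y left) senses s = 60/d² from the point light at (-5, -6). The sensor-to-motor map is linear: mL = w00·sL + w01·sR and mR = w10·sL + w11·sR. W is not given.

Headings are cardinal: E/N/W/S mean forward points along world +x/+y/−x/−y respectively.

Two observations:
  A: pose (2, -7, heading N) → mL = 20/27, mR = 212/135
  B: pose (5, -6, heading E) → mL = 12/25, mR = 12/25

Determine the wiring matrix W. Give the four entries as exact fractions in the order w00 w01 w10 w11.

obs A: pose=(2,-7,N) → sL=12/5, sR=20/27, mL=20/27, mR=212/135
obs B: pose=(5,-6,E) → sL=12/25, sR=12/25, mL=12/25, mR=12/25
sensor matrix S = [[12/5, 20/27], [12/25, 12/25]]; det S = 896/1125
solve [mL_A; mL_B] = S·[w00; w01] and [mR_A; mR_B] = S·[w10; w11]:
  w00 = 0, w01 = 1, w10 = 1/2, w11 = 1/2

0 1 1/2 1/2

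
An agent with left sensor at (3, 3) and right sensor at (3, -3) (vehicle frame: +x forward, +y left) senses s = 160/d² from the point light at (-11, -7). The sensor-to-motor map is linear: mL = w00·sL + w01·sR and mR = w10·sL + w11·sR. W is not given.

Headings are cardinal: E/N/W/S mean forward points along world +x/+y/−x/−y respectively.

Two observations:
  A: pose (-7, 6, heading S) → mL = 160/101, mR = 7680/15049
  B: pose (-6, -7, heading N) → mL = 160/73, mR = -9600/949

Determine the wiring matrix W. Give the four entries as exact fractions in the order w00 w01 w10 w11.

0 1 -1 1

obs A: pose=(-7,6,S) → sL=160/149, sR=160/101, mL=160/101, mR=7680/15049
obs B: pose=(-6,-7,N) → sL=160/13, sR=160/73, mL=160/73, mR=-9600/949
sensor matrix S = [[160/149, 160/101], [160/13, 160/73]]; det S = -244838400/14281501
solve [mL_A; mL_B] = S·[w00; w01] and [mR_A; mR_B] = S·[w10; w11]:
  w00 = 0, w01 = 1, w10 = -1, w11 = 1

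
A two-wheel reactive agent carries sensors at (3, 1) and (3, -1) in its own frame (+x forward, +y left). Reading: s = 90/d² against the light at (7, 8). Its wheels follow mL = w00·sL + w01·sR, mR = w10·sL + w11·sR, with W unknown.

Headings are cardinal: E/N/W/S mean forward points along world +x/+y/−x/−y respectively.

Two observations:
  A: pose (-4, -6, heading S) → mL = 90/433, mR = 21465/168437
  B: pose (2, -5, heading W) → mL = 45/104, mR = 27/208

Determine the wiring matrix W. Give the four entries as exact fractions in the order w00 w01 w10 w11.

0 1 1 -1/2

obs A: pose=(-4,-6,S) → sL=90/389, sR=90/433, mL=90/433, mR=21465/168437
obs B: pose=(2,-5,W) → sL=9/26, sR=45/104, mL=45/104, mR=27/208
sensor matrix S = [[90/389, 90/433], [9/26, 45/104]]; det S = 246645/8758724
solve [mL_A; mL_B] = S·[w00; w01] and [mR_A; mR_B] = S·[w10; w11]:
  w00 = 0, w01 = 1, w10 = 1, w11 = -1/2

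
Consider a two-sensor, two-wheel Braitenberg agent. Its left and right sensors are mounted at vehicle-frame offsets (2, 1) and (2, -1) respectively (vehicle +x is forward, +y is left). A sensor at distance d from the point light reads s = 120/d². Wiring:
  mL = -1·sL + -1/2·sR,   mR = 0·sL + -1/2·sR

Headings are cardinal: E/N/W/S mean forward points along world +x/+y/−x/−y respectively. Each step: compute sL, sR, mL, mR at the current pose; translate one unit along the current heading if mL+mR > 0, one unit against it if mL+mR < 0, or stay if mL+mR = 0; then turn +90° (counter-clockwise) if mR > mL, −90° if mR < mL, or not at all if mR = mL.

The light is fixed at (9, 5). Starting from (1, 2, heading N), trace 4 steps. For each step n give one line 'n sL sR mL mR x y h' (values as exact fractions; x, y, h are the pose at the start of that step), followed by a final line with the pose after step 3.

n=0: pose=(1,2,N); sL=60/41, sR=12/5; mL=-546/205, mR=-6/5; mL+mR=-792/205 → advance -1; mR−mL=60/41 → turn +1·90°
n=1: pose=(1,1,W); sL=24/25, sR=120/109; mL=-4116/2725, mR=-60/109; mL+mR=-5616/2725 → advance -1; mR−mL=24/25 → turn +1·90°
n=2: pose=(2,1,S); sL=5/3, sR=6/5; mL=-34/15, mR=-3/5; mL+mR=-43/15 → advance -1; mR−mL=5/3 → turn +1·90°
n=3: pose=(2,2,E); sL=120/29, sR=120/41; mL=-6660/1189, mR=-60/41; mL+mR=-8400/1189 → advance -1; mR−mL=120/29 → turn +1·90°

0 60/41 12/5 -546/205 -6/5 1 2 N
1 24/25 120/109 -4116/2725 -60/109 1 1 W
2 5/3 6/5 -34/15 -3/5 2 1 S
3 120/29 120/41 -6660/1189 -60/41 2 2 E
final 1 2 N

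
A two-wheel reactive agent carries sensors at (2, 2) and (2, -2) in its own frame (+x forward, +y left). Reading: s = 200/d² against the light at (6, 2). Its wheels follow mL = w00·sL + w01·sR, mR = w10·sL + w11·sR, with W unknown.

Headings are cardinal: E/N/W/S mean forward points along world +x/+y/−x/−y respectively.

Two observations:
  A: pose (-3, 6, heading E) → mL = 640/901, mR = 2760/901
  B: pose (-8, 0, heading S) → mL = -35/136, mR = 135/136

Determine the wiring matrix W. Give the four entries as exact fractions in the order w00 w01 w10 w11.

obs A: pose=(-3,6,E) → sL=40/17, sR=200/53, mL=640/901, mR=2760/901
obs B: pose=(-8,0,S) → sL=5/4, sR=25/34, mL=-35/136, mR=135/136
sensor matrix S = [[40/17, 200/53], [5/4, 25/34]]; det S = -45750/15317
solve [mL_A; mL_B] = S·[w00; w01] and [mR_A; mR_B] = S·[w10; w11]:
  w00 = -1/2, w01 = 1/2, w10 = 1/2, w11 = 1/2

-1/2 1/2 1/2 1/2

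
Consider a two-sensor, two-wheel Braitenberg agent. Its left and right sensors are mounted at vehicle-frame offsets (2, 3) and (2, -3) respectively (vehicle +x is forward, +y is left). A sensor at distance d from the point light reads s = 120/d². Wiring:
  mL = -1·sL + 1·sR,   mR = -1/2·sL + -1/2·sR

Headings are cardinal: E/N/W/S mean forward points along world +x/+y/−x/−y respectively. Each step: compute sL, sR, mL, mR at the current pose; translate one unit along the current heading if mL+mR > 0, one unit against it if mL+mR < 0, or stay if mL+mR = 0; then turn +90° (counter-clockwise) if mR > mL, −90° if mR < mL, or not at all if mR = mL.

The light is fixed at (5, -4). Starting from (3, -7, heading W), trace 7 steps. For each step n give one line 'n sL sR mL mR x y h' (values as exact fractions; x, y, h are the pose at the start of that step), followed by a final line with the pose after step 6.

n=0: pose=(3,-7,W); sL=30/13, sR=15/2; mL=135/26, mR=-255/52; mL+mR=15/52 → advance +1; mR−mL=-525/52 → turn -1·90°
n=1: pose=(2,-7,N); sL=120/37, sR=120; mL=4320/37, mR=-2280/37; mL+mR=2040/37 → advance +1; mR−mL=-6600/37 → turn -1·90°
n=2: pose=(2,-6,E); sL=60, sR=60/13; mL=-720/13, mR=-420/13; mL+mR=-1140/13 → advance -1; mR−mL=300/13 → turn +1·90°
n=3: pose=(1,-6,N); sL=120/49, sR=120; mL=5760/49, mR=-3000/49; mL+mR=2760/49 → advance +1; mR−mL=-8760/49 → turn -1·90°
n=4: pose=(1,-5,E); sL=15, sR=6; mL=-9, mR=-21/2; mL+mR=-39/2 → advance -1; mR−mL=-3/2 → turn -1·90°
n=5: pose=(0,-5,S); sL=120/13, sR=120/73; mL=-7200/949, mR=-5160/949; mL+mR=-12360/949 → advance -1; mR−mL=2040/949 → turn +1·90°
n=6: pose=(0,-4,E); sL=20/3, sR=20/3; mL=0, mR=-20/3; mL+mR=-20/3 → advance -1; mR−mL=-20/3 → turn -1·90°

0 30/13 15/2 135/26 -255/52 3 -7 W
1 120/37 120 4320/37 -2280/37 2 -7 N
2 60 60/13 -720/13 -420/13 2 -6 E
3 120/49 120 5760/49 -3000/49 1 -6 N
4 15 6 -9 -21/2 1 -5 E
5 120/13 120/73 -7200/949 -5160/949 0 -5 S
6 20/3 20/3 0 -20/3 0 -4 E
final -1 -4 S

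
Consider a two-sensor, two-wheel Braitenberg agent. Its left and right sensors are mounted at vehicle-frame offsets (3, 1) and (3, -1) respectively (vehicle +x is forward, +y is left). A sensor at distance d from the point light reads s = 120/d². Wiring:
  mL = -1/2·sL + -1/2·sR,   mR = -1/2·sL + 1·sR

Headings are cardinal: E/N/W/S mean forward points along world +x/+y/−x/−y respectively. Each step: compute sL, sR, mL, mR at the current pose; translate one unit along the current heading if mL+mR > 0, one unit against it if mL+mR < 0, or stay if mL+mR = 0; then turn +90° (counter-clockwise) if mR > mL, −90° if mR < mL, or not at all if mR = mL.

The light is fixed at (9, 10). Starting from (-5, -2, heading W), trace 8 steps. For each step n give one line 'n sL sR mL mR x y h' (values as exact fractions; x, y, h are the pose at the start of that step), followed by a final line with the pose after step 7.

n=0: pose=(-5,-2,W); sL=60/229, sR=12/41; mL=-2604/9389, mR=1518/9389; mL+mR=-1086/9389 → advance -1; mR−mL=18/41 → turn +1·90°
n=1: pose=(-4,-2,S); sL=40/123, sR=120/421; mL=-15800/51783, mR=6340/51783; mL+mR=-9460/51783 → advance -1; mR−mL=180/421 → turn +1·90°
n=2: pose=(-4,-1,E); sL=3/5, sR=30/61; mL=-333/610, mR=117/610; mL+mR=-108/305 → advance -1; mR−mL=45/61 → turn +1·90°
n=3: pose=(-5,-1,N); sL=120/289, sR=120/233; mL=-31320/67337, mR=20700/67337; mL+mR=-10620/67337 → advance -1; mR−mL=180/233 → turn +1·90°
n=4: pose=(-5,-2,W); sL=60/229, sR=12/41; mL=-2604/9389, mR=1518/9389; mL+mR=-1086/9389 → advance -1; mR−mL=18/41 → turn +1·90°
n=5: pose=(-4,-2,S); sL=40/123, sR=120/421; mL=-15800/51783, mR=6340/51783; mL+mR=-9460/51783 → advance -1; mR−mL=180/421 → turn +1·90°
n=6: pose=(-4,-1,E); sL=3/5, sR=30/61; mL=-333/610, mR=117/610; mL+mR=-108/305 → advance -1; mR−mL=45/61 → turn +1·90°
n=7: pose=(-5,-1,N); sL=120/289, sR=120/233; mL=-31320/67337, mR=20700/67337; mL+mR=-10620/67337 → advance -1; mR−mL=180/233 → turn +1·90°

0 60/229 12/41 -2604/9389 1518/9389 -5 -2 W
1 40/123 120/421 -15800/51783 6340/51783 -4 -2 S
2 3/5 30/61 -333/610 117/610 -4 -1 E
3 120/289 120/233 -31320/67337 20700/67337 -5 -1 N
4 60/229 12/41 -2604/9389 1518/9389 -5 -2 W
5 40/123 120/421 -15800/51783 6340/51783 -4 -2 S
6 3/5 30/61 -333/610 117/610 -4 -1 E
7 120/289 120/233 -31320/67337 20700/67337 -5 -1 N
final -5 -2 W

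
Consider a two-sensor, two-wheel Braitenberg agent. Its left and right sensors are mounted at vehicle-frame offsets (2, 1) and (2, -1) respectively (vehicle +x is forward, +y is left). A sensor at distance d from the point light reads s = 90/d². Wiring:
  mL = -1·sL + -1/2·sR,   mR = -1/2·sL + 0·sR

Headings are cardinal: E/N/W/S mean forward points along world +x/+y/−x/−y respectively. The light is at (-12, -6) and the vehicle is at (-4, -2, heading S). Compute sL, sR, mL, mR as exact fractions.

left sensor world pos  = (-3, -4); dL² = 85
right sensor world pos = (-5, -4); dR² = 53
sL = 90/85 = 18/17
sR = 90/53 = 90/53
mL = -1·sL + -1/2·sR = -1719/901
mR = -1/2·sL + 0·sR = -9/17

18/17 90/53 -1719/901 -9/17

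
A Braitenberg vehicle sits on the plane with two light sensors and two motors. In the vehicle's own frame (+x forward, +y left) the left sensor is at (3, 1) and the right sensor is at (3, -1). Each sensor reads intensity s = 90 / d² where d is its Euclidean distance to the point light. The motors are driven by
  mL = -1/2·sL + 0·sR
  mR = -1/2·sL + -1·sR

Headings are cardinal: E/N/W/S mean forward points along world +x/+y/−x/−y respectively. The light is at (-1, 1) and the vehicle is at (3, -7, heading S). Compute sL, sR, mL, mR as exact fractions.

left sensor world pos  = (4, -10); dL² = 146
right sensor world pos = (2, -10); dR² = 130
sL = 90/146 = 45/73
sR = 90/130 = 9/13
mL = -1/2·sL + 0·sR = -45/146
mR = -1/2·sL + -1·sR = -1899/1898

45/73 9/13 -45/146 -1899/1898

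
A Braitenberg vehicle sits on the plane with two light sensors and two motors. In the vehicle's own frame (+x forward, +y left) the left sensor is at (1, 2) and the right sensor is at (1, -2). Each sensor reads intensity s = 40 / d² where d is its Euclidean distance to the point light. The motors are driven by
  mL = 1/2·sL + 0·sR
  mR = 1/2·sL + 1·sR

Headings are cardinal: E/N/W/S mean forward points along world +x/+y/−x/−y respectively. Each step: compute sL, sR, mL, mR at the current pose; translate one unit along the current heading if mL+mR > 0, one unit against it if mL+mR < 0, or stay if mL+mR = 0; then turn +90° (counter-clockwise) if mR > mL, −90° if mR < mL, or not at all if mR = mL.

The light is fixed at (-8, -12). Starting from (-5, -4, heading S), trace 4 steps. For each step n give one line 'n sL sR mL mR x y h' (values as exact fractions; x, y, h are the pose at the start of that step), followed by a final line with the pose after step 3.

n=0: pose=(-5,-4,S); sL=20/37, sR=4/5; mL=10/37, mR=198/185; mL+mR=248/185 → advance +1; mR−mL=4/5 → turn +1·90°
n=1: pose=(-5,-5,E); sL=40/97, sR=40/41; mL=20/97, mR=4700/3977; mL+mR=5520/3977 → advance +1; mR−mL=40/41 → turn +1·90°
n=2: pose=(-4,-5,N); sL=10/17, sR=2/5; mL=5/17, mR=59/85; mL+mR=84/85 → advance +1; mR−mL=2/5 → turn +1·90°
n=3: pose=(-4,-4,W); sL=8/9, sR=40/109; mL=4/9, mR=796/981; mL+mR=1232/981 → advance +1; mR−mL=40/109 → turn +1·90°

0 20/37 4/5 10/37 198/185 -5 -4 S
1 40/97 40/41 20/97 4700/3977 -5 -5 E
2 10/17 2/5 5/17 59/85 -4 -5 N
3 8/9 40/109 4/9 796/981 -4 -4 W
final -5 -4 S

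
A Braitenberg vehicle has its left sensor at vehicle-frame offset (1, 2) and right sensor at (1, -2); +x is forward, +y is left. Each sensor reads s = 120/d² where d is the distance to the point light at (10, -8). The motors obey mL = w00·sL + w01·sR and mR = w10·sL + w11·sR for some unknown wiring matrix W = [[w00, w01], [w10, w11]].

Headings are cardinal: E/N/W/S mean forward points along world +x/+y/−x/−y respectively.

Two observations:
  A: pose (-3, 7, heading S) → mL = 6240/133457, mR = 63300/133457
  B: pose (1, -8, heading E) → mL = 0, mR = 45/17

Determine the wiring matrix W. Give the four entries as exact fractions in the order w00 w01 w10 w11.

1/2 -1/2 1/2 1

obs A: pose=(-3,7,S) → sL=120/317, sR=120/421, mL=6240/133457, mR=63300/133457
obs B: pose=(1,-8,E) → sL=30/17, sR=30/17, mL=0, mR=45/17
sensor matrix S = [[120/317, 120/421], [30/17, 30/17]]; det S = 374400/2268769
solve [mL_A; mL_B] = S·[w00; w01] and [mR_A; mR_B] = S·[w10; w11]:
  w00 = 1/2, w01 = -1/2, w10 = 1/2, w11 = 1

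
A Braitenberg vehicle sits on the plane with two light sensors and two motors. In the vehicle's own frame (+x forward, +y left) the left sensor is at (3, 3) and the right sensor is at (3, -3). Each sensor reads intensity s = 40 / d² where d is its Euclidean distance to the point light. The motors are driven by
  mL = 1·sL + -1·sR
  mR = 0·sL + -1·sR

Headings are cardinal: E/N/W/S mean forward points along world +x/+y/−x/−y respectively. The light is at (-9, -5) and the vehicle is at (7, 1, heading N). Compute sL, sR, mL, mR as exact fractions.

4/25 20/221 384/5525 -20/221

left sensor world pos  = (4, 4); dL² = 250
right sensor world pos = (10, 4); dR² = 442
sL = 40/250 = 4/25
sR = 40/442 = 20/221
mL = 1·sL + -1·sR = 384/5525
mR = 0·sL + -1·sR = -20/221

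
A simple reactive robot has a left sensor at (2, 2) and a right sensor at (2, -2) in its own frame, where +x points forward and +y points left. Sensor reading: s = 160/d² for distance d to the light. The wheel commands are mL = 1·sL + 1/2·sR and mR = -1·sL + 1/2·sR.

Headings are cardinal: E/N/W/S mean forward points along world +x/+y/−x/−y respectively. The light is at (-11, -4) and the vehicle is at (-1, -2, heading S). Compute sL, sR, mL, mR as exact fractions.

left sensor world pos  = (1, -4); dL² = 144
right sensor world pos = (-3, -4); dR² = 64
sL = 160/144 = 10/9
sR = 160/64 = 5/2
mL = 1·sL + 1/2·sR = 85/36
mR = -1·sL + 1/2·sR = 5/36

10/9 5/2 85/36 5/36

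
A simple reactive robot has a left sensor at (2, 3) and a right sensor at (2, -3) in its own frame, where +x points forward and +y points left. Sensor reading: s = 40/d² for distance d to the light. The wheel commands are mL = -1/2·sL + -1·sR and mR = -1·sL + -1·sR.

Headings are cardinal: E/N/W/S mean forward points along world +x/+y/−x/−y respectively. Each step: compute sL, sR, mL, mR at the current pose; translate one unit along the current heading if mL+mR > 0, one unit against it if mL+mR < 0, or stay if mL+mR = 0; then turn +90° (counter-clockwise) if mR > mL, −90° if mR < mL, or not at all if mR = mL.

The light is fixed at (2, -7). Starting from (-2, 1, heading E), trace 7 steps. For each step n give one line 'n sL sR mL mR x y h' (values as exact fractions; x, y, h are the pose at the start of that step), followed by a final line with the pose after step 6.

0 8/25 40/29 -1116/725 -1232/725 -2 1 E
1 1 2/5 -9/10 -7/5 -3 1 S
2 8/17 40/193 -1452/3281 -2224/3281 -3 2 W
3 4/17 20/61 -462/1037 -584/1037 -2 2 N
4 8/25 40/29 -1116/725 -1232/725 -2 1 E
5 1 2/5 -9/10 -7/5 -3 1 S
6 8/17 40/193 -1452/3281 -2224/3281 -3 2 W
final -2 2 N

n=0: pose=(-2,1,E); sL=8/25, sR=40/29; mL=-1116/725, mR=-1232/725; mL+mR=-2348/725 → advance -1; mR−mL=-4/25 → turn -1·90°
n=1: pose=(-3,1,S); sL=1, sR=2/5; mL=-9/10, mR=-7/5; mL+mR=-23/10 → advance -1; mR−mL=-1/2 → turn -1·90°
n=2: pose=(-3,2,W); sL=8/17, sR=40/193; mL=-1452/3281, mR=-2224/3281; mL+mR=-3676/3281 → advance -1; mR−mL=-4/17 → turn -1·90°
n=3: pose=(-2,2,N); sL=4/17, sR=20/61; mL=-462/1037, mR=-584/1037; mL+mR=-1046/1037 → advance -1; mR−mL=-2/17 → turn -1·90°
n=4: pose=(-2,1,E); sL=8/25, sR=40/29; mL=-1116/725, mR=-1232/725; mL+mR=-2348/725 → advance -1; mR−mL=-4/25 → turn -1·90°
n=5: pose=(-3,1,S); sL=1, sR=2/5; mL=-9/10, mR=-7/5; mL+mR=-23/10 → advance -1; mR−mL=-1/2 → turn -1·90°
n=6: pose=(-3,2,W); sL=8/17, sR=40/193; mL=-1452/3281, mR=-2224/3281; mL+mR=-3676/3281 → advance -1; mR−mL=-4/17 → turn -1·90°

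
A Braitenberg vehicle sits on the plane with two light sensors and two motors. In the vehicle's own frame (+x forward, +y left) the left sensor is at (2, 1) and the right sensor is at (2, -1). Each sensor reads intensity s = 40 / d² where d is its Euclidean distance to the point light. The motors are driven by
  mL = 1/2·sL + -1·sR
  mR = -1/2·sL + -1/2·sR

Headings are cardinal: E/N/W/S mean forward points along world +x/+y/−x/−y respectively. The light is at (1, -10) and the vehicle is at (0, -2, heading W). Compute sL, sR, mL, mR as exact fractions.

left sensor world pos  = (-2, -3); dL² = 58
right sensor world pos = (-2, -1); dR² = 90
sL = 40/58 = 20/29
sR = 40/90 = 4/9
mL = 1/2·sL + -1·sR = -26/261
mR = -1/2·sL + -1/2·sR = -148/261

20/29 4/9 -26/261 -148/261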